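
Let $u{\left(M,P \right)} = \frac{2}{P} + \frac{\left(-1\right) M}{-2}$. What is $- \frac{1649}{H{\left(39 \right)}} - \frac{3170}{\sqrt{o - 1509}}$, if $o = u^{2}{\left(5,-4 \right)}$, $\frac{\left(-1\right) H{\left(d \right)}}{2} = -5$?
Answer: $- \frac{1649}{10} + \frac{634 i \sqrt{1505}}{301} \approx -164.9 + 81.713 i$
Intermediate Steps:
$u{\left(M,P \right)} = \frac{M}{2} + \frac{2}{P}$ ($u{\left(M,P \right)} = \frac{2}{P} + - M \left(- \frac{1}{2}\right) = \frac{2}{P} + \frac{M}{2} = \frac{M}{2} + \frac{2}{P}$)
$H{\left(d \right)} = 10$ ($H{\left(d \right)} = \left(-2\right) \left(-5\right) = 10$)
$o = 4$ ($o = \left(\frac{1}{2} \cdot 5 + \frac{2}{-4}\right)^{2} = \left(\frac{5}{2} + 2 \left(- \frac{1}{4}\right)\right)^{2} = \left(\frac{5}{2} - \frac{1}{2}\right)^{2} = 2^{2} = 4$)
$- \frac{1649}{H{\left(39 \right)}} - \frac{3170}{\sqrt{o - 1509}} = - \frac{1649}{10} - \frac{3170}{\sqrt{4 - 1509}} = \left(-1649\right) \frac{1}{10} - \frac{3170}{\sqrt{-1505}} = - \frac{1649}{10} - \frac{3170}{i \sqrt{1505}} = - \frac{1649}{10} - 3170 \left(- \frac{i \sqrt{1505}}{1505}\right) = - \frac{1649}{10} + \frac{634 i \sqrt{1505}}{301}$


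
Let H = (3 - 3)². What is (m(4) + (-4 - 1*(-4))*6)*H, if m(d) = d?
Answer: 0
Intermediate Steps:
H = 0 (H = 0² = 0)
(m(4) + (-4 - 1*(-4))*6)*H = (4 + (-4 - 1*(-4))*6)*0 = (4 + (-4 + 4)*6)*0 = (4 + 0*6)*0 = (4 + 0)*0 = 4*0 = 0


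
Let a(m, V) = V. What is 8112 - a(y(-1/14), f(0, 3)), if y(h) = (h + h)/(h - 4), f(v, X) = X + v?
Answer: 8109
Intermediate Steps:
y(h) = 2*h/(-4 + h) (y(h) = (2*h)/(-4 + h) = 2*h/(-4 + h))
8112 - a(y(-1/14), f(0, 3)) = 8112 - (3 + 0) = 8112 - 1*3 = 8112 - 3 = 8109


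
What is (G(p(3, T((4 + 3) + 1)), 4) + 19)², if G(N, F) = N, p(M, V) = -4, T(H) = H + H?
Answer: 225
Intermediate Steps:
T(H) = 2*H
(G(p(3, T((4 + 3) + 1)), 4) + 19)² = (-4 + 19)² = 15² = 225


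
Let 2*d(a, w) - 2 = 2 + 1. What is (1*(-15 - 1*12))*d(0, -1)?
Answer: -135/2 ≈ -67.500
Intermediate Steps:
d(a, w) = 5/2 (d(a, w) = 1 + (2 + 1)/2 = 1 + (1/2)*3 = 1 + 3/2 = 5/2)
(1*(-15 - 1*12))*d(0, -1) = (1*(-15 - 1*12))*(5/2) = (1*(-15 - 12))*(5/2) = (1*(-27))*(5/2) = -27*5/2 = -135/2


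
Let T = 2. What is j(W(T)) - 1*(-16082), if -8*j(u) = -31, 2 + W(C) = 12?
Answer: 128687/8 ≈ 16086.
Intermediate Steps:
W(C) = 10 (W(C) = -2 + 12 = 10)
j(u) = 31/8 (j(u) = -⅛*(-31) = 31/8)
j(W(T)) - 1*(-16082) = 31/8 - 1*(-16082) = 31/8 + 16082 = 128687/8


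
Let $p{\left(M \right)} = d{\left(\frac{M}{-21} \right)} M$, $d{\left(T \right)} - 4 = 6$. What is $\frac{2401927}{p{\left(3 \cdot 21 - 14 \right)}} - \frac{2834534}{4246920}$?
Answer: $\frac{509970144659}{104049540} \approx 4901.2$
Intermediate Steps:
$d{\left(T \right)} = 10$ ($d{\left(T \right)} = 4 + 6 = 10$)
$p{\left(M \right)} = 10 M$
$\frac{2401927}{p{\left(3 \cdot 21 - 14 \right)}} - \frac{2834534}{4246920} = \frac{2401927}{10 \left(3 \cdot 21 - 14\right)} - \frac{2834534}{4246920} = \frac{2401927}{10 \left(63 - 14\right)} - \frac{1417267}{2123460} = \frac{2401927}{10 \cdot 49} - \frac{1417267}{2123460} = \frac{2401927}{490} - \frac{1417267}{2123460} = \frac{509970144659}{104049540}$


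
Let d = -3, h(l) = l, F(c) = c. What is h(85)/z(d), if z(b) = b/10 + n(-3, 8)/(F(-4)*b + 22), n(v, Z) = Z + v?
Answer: -7225/13 ≈ -555.77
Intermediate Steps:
z(b) = 5/(22 - 4*b) + b/10 (z(b) = b/10 + (8 - 3)/(-4*b + 22) = b*(⅒) + 5/(22 - 4*b) = b/10 + 5/(22 - 4*b) = 5/(22 - 4*b) + b/10)
h(85)/z(d) = 85/(((25 - 2*(-3)² + 11*(-3))/(10*(11 - 2*(-3))))) = 85/(((25 - 2*9 - 33)/(10*(11 + 6)))) = 85/(((⅒)*(25 - 18 - 33)/17)) = 85/(((⅒)*(1/17)*(-26))) = 85/(-13/85) = 85*(-85/13) = -7225/13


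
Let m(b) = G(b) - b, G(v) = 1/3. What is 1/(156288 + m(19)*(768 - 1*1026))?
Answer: 1/161104 ≈ 6.2072e-6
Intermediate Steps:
G(v) = ⅓
m(b) = ⅓ - b
1/(156288 + m(19)*(768 - 1*1026)) = 1/(156288 + (⅓ - 1*19)*(768 - 1*1026)) = 1/(156288 + (⅓ - 19)*(768 - 1026)) = 1/(156288 - 56/3*(-258)) = 1/(156288 + 4816) = 1/161104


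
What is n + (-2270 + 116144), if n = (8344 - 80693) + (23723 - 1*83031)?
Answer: -17783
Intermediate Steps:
n = -131657 (n = -72349 + (23723 - 83031) = -72349 - 59308 = -131657)
n + (-2270 + 116144) = -131657 + (-2270 + 116144) = -131657 + 113874 = -17783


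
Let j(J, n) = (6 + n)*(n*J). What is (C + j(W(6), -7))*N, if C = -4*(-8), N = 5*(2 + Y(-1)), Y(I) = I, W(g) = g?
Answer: 370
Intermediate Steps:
N = 5 (N = 5*(2 - 1) = 5*1 = 5)
C = 32
j(J, n) = J*n*(6 + n) (j(J, n) = (6 + n)*(J*n) = J*n*(6 + n))
(C + j(W(6), -7))*N = (32 + 6*(-7)*(6 - 7))*5 = (32 + 6*(-7)*(-1))*5 = (32 + 42)*5 = 74*5 = 370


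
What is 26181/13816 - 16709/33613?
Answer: 649170409/464397208 ≈ 1.3979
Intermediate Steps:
26181/13816 - 16709/33613 = 649170409/464397208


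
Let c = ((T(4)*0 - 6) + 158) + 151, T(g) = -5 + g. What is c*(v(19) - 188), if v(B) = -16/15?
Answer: -286436/5 ≈ -57287.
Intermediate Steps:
c = 303 (c = (((-5 + 4)*0 - 6) + 158) + 151 = ((-1*0 - 6) + 158) + 151 = ((0 - 6) + 158) + 151 = (-6 + 158) + 151 = 152 + 151 = 303)
v(B) = -16/15 (v(B) = -16*1/15 = -16/15)
c*(v(19) - 188) = 303*(-16/15 - 188) = 303*(-2836/15) = -286436/5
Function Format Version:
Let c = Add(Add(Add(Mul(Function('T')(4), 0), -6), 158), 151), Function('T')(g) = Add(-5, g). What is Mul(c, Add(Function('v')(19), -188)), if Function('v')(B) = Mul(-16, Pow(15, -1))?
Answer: Rational(-286436, 5) ≈ -57287.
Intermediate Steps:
c = 303 (c = Add(Add(Add(Mul(Add(-5, 4), 0), -6), 158), 151) = Add(Add(Add(Mul(-1, 0), -6), 158), 151) = Add(Add(Add(0, -6), 158), 151) = Add(Add(-6, 158), 151) = Add(152, 151) = 303)
Function('v')(B) = Rational(-16, 15) (Function('v')(B) = Mul(-16, Rational(1, 15)) = Rational(-16, 15))
Mul(c, Add(Function('v')(19), -188)) = Mul(303, Add(Rational(-16, 15), -188)) = Mul(303, Rational(-2836, 15)) = Rational(-286436, 5)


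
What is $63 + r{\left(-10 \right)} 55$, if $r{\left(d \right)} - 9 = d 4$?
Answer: $-1642$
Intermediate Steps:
$r{\left(d \right)} = 9 + 4 d$ ($r{\left(d \right)} = 9 + d 4 = 9 + 4 d$)
$63 + r{\left(-10 \right)} 55 = 63 + \left(9 + 4 \left(-10\right)\right) 55 = 63 + \left(9 - 40\right) 55 = 63 - 1705 = -1642$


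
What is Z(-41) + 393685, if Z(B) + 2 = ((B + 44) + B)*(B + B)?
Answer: 396799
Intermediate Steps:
Z(B) = -2 + 2*B*(44 + 2*B) (Z(B) = -2 + ((B + 44) + B)*(B + B) = -2 + ((44 + B) + B)*(2*B) = -2 + (44 + 2*B)*(2*B) = -2 + 2*B*(44 + 2*B))
Z(-41) + 393685 = (-2 + 4*(-41)² + 88*(-41)) + 393685 = (-2 + 4*1681 - 3608) + 393685 = (-2 + 6724 - 3608) + 393685 = 3114 + 393685 = 396799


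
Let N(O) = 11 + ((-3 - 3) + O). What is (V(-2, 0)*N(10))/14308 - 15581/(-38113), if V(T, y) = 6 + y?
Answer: 113181559/272660402 ≈ 0.41510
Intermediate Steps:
N(O) = 5 + O (N(O) = 11 + (-6 + O) = 5 + O)
(V(-2, 0)*N(10))/14308 - 15581/(-38113) = ((6 + 0)*(5 + 10))/14308 - 15581/(-38113) = (6*15)*(1/14308) - 15581*(-1/38113) = 90*(1/14308) + 15581/38113 = 45/7154 + 15581/38113 = 113181559/272660402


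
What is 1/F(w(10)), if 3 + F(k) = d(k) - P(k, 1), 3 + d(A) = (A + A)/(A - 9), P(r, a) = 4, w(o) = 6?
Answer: -1/14 ≈ -0.071429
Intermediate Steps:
d(A) = -3 + 2*A/(-9 + A) (d(A) = -3 + (A + A)/(A - 9) = -3 + (2*A)/(-9 + A) = -3 + 2*A/(-9 + A))
F(k) = -7 + (27 - k)/(-9 + k) (F(k) = -3 + ((27 - k)/(-9 + k) - 1*4) = -3 + ((27 - k)/(-9 + k) - 4) = -3 + (-4 + (27 - k)/(-9 + k)) = -7 + (27 - k)/(-9 + k))
1/F(w(10)) = 1/(2*(45 - 4*6)/(-9 + 6)) = 1/(2*(45 - 24)/(-3)) = 1/(2*(-⅓)*21) = 1/(-14) = -1/14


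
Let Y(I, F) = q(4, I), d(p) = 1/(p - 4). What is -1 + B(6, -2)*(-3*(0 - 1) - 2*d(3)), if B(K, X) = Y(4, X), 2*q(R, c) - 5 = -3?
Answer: 4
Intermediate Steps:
d(p) = 1/(-4 + p)
q(R, c) = 1 (q(R, c) = 5/2 + (1/2)*(-3) = 5/2 - 3/2 = 1)
Y(I, F) = 1
B(K, X) = 1
-1 + B(6, -2)*(-3*(0 - 1) - 2*d(3)) = -1 + 1*(-3*(0 - 1) - 2/(-4 + 3)) = -1 + 1*(-3*(-1) - 2/(-1)) = -1 + 1*(3 - 2*(-1)) = -1 + 1*(3 + 2) = -1 + 1*5 = -1 + 5 = 4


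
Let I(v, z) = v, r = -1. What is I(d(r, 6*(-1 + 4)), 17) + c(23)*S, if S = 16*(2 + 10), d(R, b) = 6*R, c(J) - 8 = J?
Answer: 5946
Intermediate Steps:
c(J) = 8 + J
S = 192 (S = 16*12 = 192)
I(d(r, 6*(-1 + 4)), 17) + c(23)*S = 6*(-1) + (8 + 23)*192 = -6 + 31*192 = -6 + 5952 = 5946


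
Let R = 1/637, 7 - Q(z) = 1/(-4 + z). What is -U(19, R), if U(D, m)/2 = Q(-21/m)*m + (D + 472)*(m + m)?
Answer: -26467620/8523697 ≈ -3.1052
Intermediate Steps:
Q(z) = 7 - 1/(-4 + z)
R = 1/637 ≈ 0.0015699
U(D, m) = 4*m*(472 + D) + 2*m*(-29 - 147/m)/(-4 - 21/m) (U(D, m) = 2*(((-29 + 7*(-21/m))/(-4 - 21/m))*m + (D + 472)*(m + m)) = 2*(((-29 - 147/m)/(-4 - 21/m))*m + (472 + D)*(2*m)) = 2*(m*(-29 - 147/m)/(-4 - 21/m) + 2*m*(472 + D)) = 2*(2*m*(472 + D) + m*(-29 - 147/m)/(-4 - 21/m)) = 4*m*(472 + D) + 2*m*(-29 - 147/m)/(-4 - 21/m))
-U(19, R) = -2*(19971 + 42*19 + 3805*(1/637) + 8*19*(1/637))/(637*(21 + 4*(1/637))) = -2*(19971 + 798 + 3805/637 + 152/637)/(637*(21 + 4/637)) = -2*13233810/(637*13381/637*637) = -2*637*13233810/(637*13381*637) = -1*26467620/8523697 = -26467620/8523697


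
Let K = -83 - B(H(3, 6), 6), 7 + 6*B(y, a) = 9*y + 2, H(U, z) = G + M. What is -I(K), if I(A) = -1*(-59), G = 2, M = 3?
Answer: -59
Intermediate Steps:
H(U, z) = 5 (H(U, z) = 2 + 3 = 5)
B(y, a) = -⅚ + 3*y/2 (B(y, a) = -7/6 + (9*y + 2)/6 = -7/6 + (2 + 9*y)/6 = -7/6 + (⅓ + 3*y/2) = -⅚ + 3*y/2)
K = -269/3 (K = -83 - (-⅚ + (3/2)*5) = -83 - (-⅚ + 15/2) = -83 - 1*20/3 = -83 - 20/3 = -269/3 ≈ -89.667)
I(A) = 59
-I(K) = -1*59 = -59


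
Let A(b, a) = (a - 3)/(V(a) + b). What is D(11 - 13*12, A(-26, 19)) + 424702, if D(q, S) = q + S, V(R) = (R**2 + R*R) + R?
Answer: 303558271/715 ≈ 4.2456e+5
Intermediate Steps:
V(R) = R + 2*R**2 (V(R) = (R**2 + R**2) + R = 2*R**2 + R = R + 2*R**2)
A(b, a) = (-3 + a)/(b + a*(1 + 2*a)) (A(b, a) = (a - 3)/(a*(1 + 2*a) + b) = (-3 + a)/(b + a*(1 + 2*a)))
D(q, S) = S + q
D(11 - 13*12, A(-26, 19)) + 424702 = ((-3 + 19)/(-26 + 19*(1 + 2*19)) + (11 - 13*12)) + 424702 = (16/(-26 + 19*(1 + 38)) + (11 - 156)) + 424702 = (16/(-26 + 19*39) - 145) + 424702 = (16/(-26 + 741) - 145) + 424702 = (16/715 - 145) + 424702 = -103659/715 + 424702 = 303558271/715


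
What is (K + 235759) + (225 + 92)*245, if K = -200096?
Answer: 113328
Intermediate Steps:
(K + 235759) + (225 + 92)*245 = (-200096 + 235759) + (225 + 92)*245 = 35663 + 317*245 = 35663 + 77665 = 113328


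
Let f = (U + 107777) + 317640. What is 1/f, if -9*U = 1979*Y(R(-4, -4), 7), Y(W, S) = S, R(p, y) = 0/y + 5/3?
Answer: 9/3814900 ≈ 2.3592e-6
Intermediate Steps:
R(p, y) = 5/3 (R(p, y) = 0 + 5*(⅓) = 0 + 5/3 = 5/3)
U = -13853/9 (U = -1979*7/9 = -⅑*13853 = -13853/9 ≈ -1539.2)
f = 3814900/9 (f = (-13853/9 + 107777) + 317640 = 956140/9 + 317640 = 3814900/9 ≈ 4.2388e+5)
1/f = 1/(3814900/9) = 9/3814900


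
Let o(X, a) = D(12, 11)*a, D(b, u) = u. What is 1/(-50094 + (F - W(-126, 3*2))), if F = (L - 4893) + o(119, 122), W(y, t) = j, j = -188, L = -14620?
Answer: -1/68077 ≈ -1.4689e-5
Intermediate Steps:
W(y, t) = -188
o(X, a) = 11*a
F = -18171 (F = (-14620 - 4893) + 11*122 = -19513 + 1342 = -18171)
1/(-50094 + (F - W(-126, 3*2))) = 1/(-50094 + (-18171 - 1*(-188))) = 1/(-50094 + (-18171 + 188)) = 1/(-50094 - 17983) = 1/(-68077) = -1/68077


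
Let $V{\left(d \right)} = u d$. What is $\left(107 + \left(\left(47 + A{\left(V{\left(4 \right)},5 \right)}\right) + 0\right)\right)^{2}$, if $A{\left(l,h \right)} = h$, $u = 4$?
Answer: $25281$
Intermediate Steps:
$V{\left(d \right)} = 4 d$
$\left(107 + \left(\left(47 + A{\left(V{\left(4 \right)},5 \right)}\right) + 0\right)\right)^{2} = \left(107 + \left(\left(47 + 5\right) + 0\right)\right)^{2} = \left(107 + \left(52 + 0\right)\right)^{2} = \left(107 + 52\right)^{2} = 159^{2} = 25281$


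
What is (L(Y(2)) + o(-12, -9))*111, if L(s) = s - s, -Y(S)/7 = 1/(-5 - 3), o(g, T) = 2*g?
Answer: -2664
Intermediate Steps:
Y(S) = 7/8 (Y(S) = -7/(-5 - 3) = -7/(-8) = -7*(-⅛) = 7/8)
L(s) = 0
(L(Y(2)) + o(-12, -9))*111 = (0 + 2*(-12))*111 = (0 - 24)*111 = -24*111 = -2664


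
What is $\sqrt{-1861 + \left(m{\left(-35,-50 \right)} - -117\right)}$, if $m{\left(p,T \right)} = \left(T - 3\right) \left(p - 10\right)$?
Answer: $\sqrt{641} \approx 25.318$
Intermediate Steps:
$m{\left(p,T \right)} = \left(-10 + p\right) \left(-3 + T\right)$ ($m{\left(p,T \right)} = \left(-3 + T\right) \left(-10 + p\right) = \left(-10 + p\right) \left(-3 + T\right)$)
$\sqrt{-1861 + \left(m{\left(-35,-50 \right)} - -117\right)} = \sqrt{-1861 - -2502} = \sqrt{-1861 + \left(\left(30 + 500 + 105 + 1750\right) + 117\right)} = \sqrt{-1861 + \left(2385 + 117\right)} = \sqrt{-1861 + 2502} = \sqrt{641}$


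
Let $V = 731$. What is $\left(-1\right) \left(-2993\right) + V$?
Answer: $3724$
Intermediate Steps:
$\left(-1\right) \left(-2993\right) + V = \left(-1\right) \left(-2993\right) + 731 = 2993 + 731 = 3724$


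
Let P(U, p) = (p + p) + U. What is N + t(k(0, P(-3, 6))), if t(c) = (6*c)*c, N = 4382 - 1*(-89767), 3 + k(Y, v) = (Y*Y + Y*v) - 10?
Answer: 95163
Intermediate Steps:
P(U, p) = U + 2*p (P(U, p) = 2*p + U = U + 2*p)
k(Y, v) = -13 + Y² + Y*v (k(Y, v) = -3 + ((Y*Y + Y*v) - 10) = -3 + ((Y² + Y*v) - 10) = -3 + (-10 + Y² + Y*v) = -13 + Y² + Y*v)
N = 94149 (N = 4382 + 89767 = 94149)
t(c) = 6*c²
N + t(k(0, P(-3, 6))) = 94149 + 6*(-13 + 0² + 0*(-3 + 2*6))² = 94149 + 6*(-13 + 0 + 0*(-3 + 12))² = 94149 + 6*(-13 + 0 + 0*9)² = 94149 + 6*(-13 + 0 + 0)² = 94149 + 6*(-13)² = 94149 + 6*169 = 94149 + 1014 = 95163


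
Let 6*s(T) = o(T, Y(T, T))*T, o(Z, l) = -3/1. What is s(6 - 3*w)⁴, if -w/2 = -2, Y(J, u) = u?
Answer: 81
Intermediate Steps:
o(Z, l) = -3 (o(Z, l) = -3*1 = -3)
w = 4 (w = -2*(-2) = 4)
s(T) = -T/2 (s(T) = (-3*T)/6 = -T/2)
s(6 - 3*w)⁴ = (-(6 - 3*4)/2)⁴ = (-(6 - 12)/2)⁴ = (-½*(-6))⁴ = 3⁴ = 81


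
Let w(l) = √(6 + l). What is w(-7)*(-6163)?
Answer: -6163*I ≈ -6163.0*I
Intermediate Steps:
w(-7)*(-6163) = √(6 - 7)*(-6163) = √(-1)*(-6163) = I*(-6163) = -6163*I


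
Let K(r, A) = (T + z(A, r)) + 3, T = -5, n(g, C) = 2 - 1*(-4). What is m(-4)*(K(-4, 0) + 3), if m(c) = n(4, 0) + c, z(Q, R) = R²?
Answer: 34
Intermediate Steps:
n(g, C) = 6 (n(g, C) = 2 + 4 = 6)
m(c) = 6 + c
K(r, A) = -2 + r² (K(r, A) = (-5 + r²) + 3 = -2 + r²)
m(-4)*(K(-4, 0) + 3) = (6 - 4)*((-2 + (-4)²) + 3) = 2*((-2 + 16) + 3) = 2*(14 + 3) = 2*17 = 34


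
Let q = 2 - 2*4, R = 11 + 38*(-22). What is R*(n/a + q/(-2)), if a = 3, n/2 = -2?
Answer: -1375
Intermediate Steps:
n = -4 (n = 2*(-2) = -4)
R = -825 (R = 11 - 836 = -825)
q = -6 (q = 2 - 8 = -6)
R*(n/a + q/(-2)) = -825*(-4/3 - 6/(-2)) = -825*(-4*⅓ - 6*(-½)) = -825*(-4/3 + 3) = -825*5/3 = -1375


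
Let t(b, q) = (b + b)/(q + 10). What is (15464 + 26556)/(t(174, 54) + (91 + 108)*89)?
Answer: 672320/283463 ≈ 2.3718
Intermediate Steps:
t(b, q) = 2*b/(10 + q) (t(b, q) = (2*b)/(10 + q) = 2*b/(10 + q))
(15464 + 26556)/(t(174, 54) + (91 + 108)*89) = (15464 + 26556)/(2*174/(10 + 54) + (91 + 108)*89) = 42020/(2*174/64 + 199*89) = 42020/(2*174*(1/64) + 17711) = 42020/(87/16 + 17711) = 42020/(283463/16) = 42020*(16/283463) = 672320/283463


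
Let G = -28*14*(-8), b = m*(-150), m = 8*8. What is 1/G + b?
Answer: -30105599/3136 ≈ -9600.0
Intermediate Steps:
m = 64
b = -9600 (b = 64*(-150) = -9600)
G = 3136 (G = -392*(-8) = 3136)
1/G + b = 1/3136 - 9600 = -30105599/3136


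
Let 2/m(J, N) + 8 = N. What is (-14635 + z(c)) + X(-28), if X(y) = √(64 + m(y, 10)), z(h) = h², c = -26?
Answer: -13959 + √65 ≈ -13951.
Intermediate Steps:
m(J, N) = 2/(-8 + N)
X(y) = √65 (X(y) = √(64 + 2/(-8 + 10)) = √(64 + 2/2) = √(64 + 2*(½)) = √(64 + 1) = √65)
(-14635 + z(c)) + X(-28) = (-14635 + (-26)²) + √65 = (-14635 + 676) + √65 = -13959 + √65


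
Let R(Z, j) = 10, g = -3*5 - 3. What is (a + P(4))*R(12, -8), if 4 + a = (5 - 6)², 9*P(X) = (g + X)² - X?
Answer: 550/3 ≈ 183.33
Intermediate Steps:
g = -18 (g = -15 - 3 = -18)
P(X) = -X/9 + (-18 + X)²/9 (P(X) = ((-18 + X)² - X)/9 = -X/9 + (-18 + X)²/9)
a = -3 (a = -4 + (5 - 6)² = -4 + (-1)² = -4 + 1 = -3)
(a + P(4))*R(12, -8) = (-3 + (-⅑*4 + (-18 + 4)²/9))*10 = (-3 + (-4/9 + (⅑)*(-14)²))*10 = (-3 + (-4/9 + (⅑)*196))*10 = (-3 + (-4/9 + 196/9))*10 = (-3 + 64/3)*10 = (55/3)*10 = 550/3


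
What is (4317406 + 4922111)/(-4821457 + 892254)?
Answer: -9239517/3929203 ≈ -2.3515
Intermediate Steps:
(4317406 + 4922111)/(-4821457 + 892254) = 9239517/(-3929203) = 9239517*(-1/3929203) = -9239517/3929203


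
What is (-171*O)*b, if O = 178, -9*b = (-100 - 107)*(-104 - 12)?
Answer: 81208584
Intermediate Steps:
b = -2668 (b = -(-100 - 107)*(-104 - 12)/9 = -(-23)*(-116) = -1/9*24012 = -2668)
(-171*O)*b = -171*178*(-2668) = -30438*(-2668) = 81208584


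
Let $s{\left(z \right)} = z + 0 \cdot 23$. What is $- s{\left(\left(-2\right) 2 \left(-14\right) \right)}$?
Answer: $-56$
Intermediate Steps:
$s{\left(z \right)} = z$ ($s{\left(z \right)} = z + 0 = z$)
$- s{\left(\left(-2\right) 2 \left(-14\right) \right)} = - \left(-2\right) 2 \left(-14\right) = - \left(-4\right) \left(-14\right) = \left(-1\right) 56 = -56$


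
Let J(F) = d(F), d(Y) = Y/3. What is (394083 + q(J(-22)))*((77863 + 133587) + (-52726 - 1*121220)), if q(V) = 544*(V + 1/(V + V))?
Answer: 482746499968/33 ≈ 1.4629e+10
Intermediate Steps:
d(Y) = Y/3 (d(Y) = Y*(⅓) = Y/3)
J(F) = F/3
q(V) = 272/V + 544*V (q(V) = 544*(V + 1/(2*V)) = 272/V + 544*V)
(394083 + q(J(-22)))*((77863 + 133587) + (-52726 - 1*121220)) = (394083 + (272/(((⅓)*(-22))) + 544*((⅓)*(-22))))*((77863 + 133587) + (-52726 - 1*121220)) = (394083 + (272/(-22/3) + 544*(-22/3)))*(211450 + (-52726 - 121220)) = (394083 + (272*(-3/22) - 11968/3))*(211450 - 173946) = (394083 + (-408/11 - 11968/3))*37504 = (394083 - 132872/33)*37504 = (12871867/33)*37504 = 482746499968/33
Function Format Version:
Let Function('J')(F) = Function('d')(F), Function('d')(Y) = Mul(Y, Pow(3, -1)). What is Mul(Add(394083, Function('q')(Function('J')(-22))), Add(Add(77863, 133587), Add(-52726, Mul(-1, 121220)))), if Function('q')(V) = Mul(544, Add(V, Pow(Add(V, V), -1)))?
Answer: Rational(482746499968, 33) ≈ 1.4629e+10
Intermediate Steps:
Function('d')(Y) = Mul(Rational(1, 3), Y) (Function('d')(Y) = Mul(Y, Rational(1, 3)) = Mul(Rational(1, 3), Y))
Function('J')(F) = Mul(Rational(1, 3), F)
Function('q')(V) = Add(Mul(272, Pow(V, -1)), Mul(544, V)) (Function('q')(V) = Mul(544, Add(V, Pow(Mul(2, V), -1))) = Mul(544, Add(V, Mul(Rational(1, 2), Pow(V, -1)))) = Add(Mul(272, Pow(V, -1)), Mul(544, V)))
Mul(Add(394083, Function('q')(Function('J')(-22))), Add(Add(77863, 133587), Add(-52726, Mul(-1, 121220)))) = Mul(Add(394083, Add(Mul(272, Pow(Mul(Rational(1, 3), -22), -1)), Mul(544, Mul(Rational(1, 3), -22)))), Add(Add(77863, 133587), Add(-52726, Mul(-1, 121220)))) = Mul(Add(394083, Add(Mul(272, Pow(Rational(-22, 3), -1)), Mul(544, Rational(-22, 3)))), Add(211450, Add(-52726, -121220))) = Mul(Add(394083, Add(Mul(272, Rational(-3, 22)), Rational(-11968, 3))), Add(211450, -173946)) = Mul(Add(394083, Add(Rational(-408, 11), Rational(-11968, 3))), 37504) = Mul(Add(394083, Rational(-132872, 33)), 37504) = Mul(Rational(12871867, 33), 37504) = Rational(482746499968, 33)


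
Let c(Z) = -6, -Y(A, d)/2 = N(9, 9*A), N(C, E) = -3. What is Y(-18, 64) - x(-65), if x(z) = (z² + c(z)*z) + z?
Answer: -4544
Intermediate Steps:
Y(A, d) = 6 (Y(A, d) = -2*(-3) = 6)
x(z) = z² - 5*z (x(z) = (z² - 6*z) + z = z² - 5*z)
Y(-18, 64) - x(-65) = 6 - (-65)*(-5 - 65) = 6 - (-65)*(-70) = 6 - 1*4550 = 6 - 4550 = -4544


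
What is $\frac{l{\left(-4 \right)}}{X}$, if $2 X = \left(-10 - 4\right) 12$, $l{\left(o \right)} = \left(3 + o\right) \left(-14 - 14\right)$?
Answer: $- \frac{1}{3} \approx -0.33333$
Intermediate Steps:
$l{\left(o \right)} = -84 - 28 o$ ($l{\left(o \right)} = \left(3 + o\right) \left(-28\right) = -84 - 28 o$)
$X = -84$ ($X = \frac{\left(-10 - 4\right) 12}{2} = \frac{\left(-14\right) 12}{2} = \frac{1}{2} \left(-168\right) = -84$)
$\frac{l{\left(-4 \right)}}{X} = \frac{-84 - -112}{-84} = \left(-84 + 112\right) \left(- \frac{1}{84}\right) = 28 \left(- \frac{1}{84}\right) = - \frac{1}{3}$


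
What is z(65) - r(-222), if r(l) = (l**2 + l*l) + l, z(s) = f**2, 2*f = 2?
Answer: -98345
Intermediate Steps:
f = 1 (f = (1/2)*2 = 1)
z(s) = 1 (z(s) = 1**2 = 1)
r(l) = l + 2*l**2 (r(l) = (l**2 + l**2) + l = 2*l**2 + l = l + 2*l**2)
z(65) - r(-222) = 1 - (-222)*(1 + 2*(-222)) = 1 - (-222)*(1 - 444) = 1 - (-222)*(-443) = 1 - 1*98346 = 1 - 98346 = -98345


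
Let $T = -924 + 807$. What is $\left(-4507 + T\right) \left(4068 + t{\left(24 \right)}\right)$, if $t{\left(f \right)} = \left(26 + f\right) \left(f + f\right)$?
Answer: $-29908032$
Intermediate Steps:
$t{\left(f \right)} = 2 f \left(26 + f\right)$ ($t{\left(f \right)} = \left(26 + f\right) 2 f = 2 f \left(26 + f\right)$)
$T = -117$
$\left(-4507 + T\right) \left(4068 + t{\left(24 \right)}\right) = \left(-4507 - 117\right) \left(4068 + 2 \cdot 24 \left(26 + 24\right)\right) = - 4624 \left(4068 + 2 \cdot 24 \cdot 50\right) = - 4624 \left(4068 + 2400\right) = \left(-4624\right) 6468 = -29908032$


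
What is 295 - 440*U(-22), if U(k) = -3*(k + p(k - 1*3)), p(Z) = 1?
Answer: -27425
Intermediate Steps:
U(k) = -3 - 3*k (U(k) = -3*(k + 1) = -3*(1 + k) = -3 - 3*k)
295 - 440*U(-22) = 295 - 440*(-3 - 3*(-22)) = 295 - 440*(-3 + 66) = 295 - 440*63 = 295 - 27720 = -27425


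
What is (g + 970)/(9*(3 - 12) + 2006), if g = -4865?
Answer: -779/385 ≈ -2.0234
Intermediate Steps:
(g + 970)/(9*(3 - 12) + 2006) = (-4865 + 970)/(9*(3 - 12) + 2006) = -3895/(9*(-9) + 2006) = -3895/(-81 + 2006) = -3895/1925 = -3895*1/1925 = -779/385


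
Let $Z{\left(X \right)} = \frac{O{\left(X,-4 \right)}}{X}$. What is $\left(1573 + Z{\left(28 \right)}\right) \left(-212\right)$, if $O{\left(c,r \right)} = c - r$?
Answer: $- \frac{2336028}{7} \approx -3.3372 \cdot 10^{5}$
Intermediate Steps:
$Z{\left(X \right)} = \frac{4 + X}{X}$ ($Z{\left(X \right)} = \frac{X - -4}{X} = \frac{X + 4}{X} = \frac{4 + X}{X}$)
$\left(1573 + Z{\left(28 \right)}\right) \left(-212\right) = \left(1573 + \frac{4 + 28}{28}\right) \left(-212\right) = \left(1573 + \frac{1}{28} \cdot 32\right) \left(-212\right) = \left(1573 + \frac{8}{7}\right) \left(-212\right) = \frac{11019}{7} \left(-212\right) = - \frac{2336028}{7}$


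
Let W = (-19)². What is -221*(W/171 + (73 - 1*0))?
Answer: -149396/9 ≈ -16600.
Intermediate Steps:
W = 361
-221*(W/171 + (73 - 1*0)) = -221*(361/171 + (73 - 1*0)) = -221*(361*(1/171) + (73 + 0)) = -221*(19/9 + 73) = -221*676/9 = -149396/9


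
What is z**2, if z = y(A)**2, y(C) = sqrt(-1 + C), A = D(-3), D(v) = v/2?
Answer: 25/4 ≈ 6.2500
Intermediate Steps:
D(v) = v/2 (D(v) = v*(1/2) = v/2)
A = -3/2 (A = (1/2)*(-3) = -3/2 ≈ -1.5000)
z = -5/2 (z = (sqrt(-1 - 3/2))**2 = (sqrt(-5/2))**2 = (I*sqrt(10)/2)**2 = -5/2 ≈ -2.5000)
z**2 = (-5/2)**2 = 25/4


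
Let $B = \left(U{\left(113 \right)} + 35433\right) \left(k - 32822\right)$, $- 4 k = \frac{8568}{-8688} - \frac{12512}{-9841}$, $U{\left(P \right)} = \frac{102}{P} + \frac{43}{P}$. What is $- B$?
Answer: $\frac{936366521764157911}{805111892} \approx 1.163 \cdot 10^{9}$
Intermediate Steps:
$U{\left(P \right)} = \frac{145}{P}$
$k = - \frac{1016107}{14249768}$ ($k = - \frac{\frac{8568}{-8688} - \frac{12512}{-9841}}{4} = - \frac{8568 \left(- \frac{1}{8688}\right) - - \frac{12512}{9841}}{4} = - \frac{- \frac{357}{362} + \frac{12512}{9841}}{4} = \left(- \frac{1}{4}\right) \frac{1016107}{3562442} = - \frac{1016107}{14249768} \approx -0.071307$)
$B = - \frac{936366521764157911}{805111892}$ ($B = \left(\frac{145}{113} + 35433\right) \left(- \frac{1016107}{14249768} - 32822\right) = \left(145 \cdot \frac{1}{113} + 35433\right) \left(- \frac{467706901403}{14249768}\right) = \left(\frac{145}{113} + 35433\right) \left(- \frac{467706901403}{14249768}\right) = \frac{4004074}{113} \left(- \frac{467706901403}{14249768}\right) = - \frac{936366521764157911}{805111892} \approx -1.163 \cdot 10^{9}$)
$- B = \left(-1\right) \left(- \frac{936366521764157911}{805111892}\right) = \frac{936366521764157911}{805111892}$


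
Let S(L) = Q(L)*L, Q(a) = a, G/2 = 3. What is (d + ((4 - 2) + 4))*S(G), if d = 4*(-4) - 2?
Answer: -432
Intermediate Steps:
G = 6 (G = 2*3 = 6)
S(L) = L² (S(L) = L*L = L²)
d = -18 (d = -16 - 2 = -18)
(d + ((4 - 2) + 4))*S(G) = (-18 + ((4 - 2) + 4))*6² = (-18 + (2 + 4))*36 = (-18 + 6)*36 = -12*36 = -432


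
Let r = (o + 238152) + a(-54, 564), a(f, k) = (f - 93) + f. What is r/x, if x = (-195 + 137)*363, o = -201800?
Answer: -36151/21054 ≈ -1.7171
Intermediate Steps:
a(f, k) = -93 + 2*f (a(f, k) = (-93 + f) + f = -93 + 2*f)
r = 36151 (r = (-201800 + 238152) + (-93 + 2*(-54)) = 36352 + (-93 - 108) = 36352 - 201 = 36151)
x = -21054 (x = -58*363 = -21054)
r/x = 36151/(-21054) = 36151*(-1/21054) = -36151/21054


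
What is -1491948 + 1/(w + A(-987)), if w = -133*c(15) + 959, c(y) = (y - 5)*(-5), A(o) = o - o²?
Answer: -1443529811557/967547 ≈ -1.4919e+6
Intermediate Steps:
c(y) = 25 - 5*y (c(y) = (-5 + y)*(-5) = 25 - 5*y)
w = 7609 (w = -133*(25 - 5*15) + 959 = -133*(25 - 75) + 959 = -133*(-50) + 959 = 6650 + 959 = 7609)
-1491948 + 1/(w + A(-987)) = -1491948 + 1/(7609 - 987*(1 - 1*(-987))) = -1491948 + 1/(7609 - 987*(1 + 987)) = -1491948 + 1/(7609 - 987*988) = -1491948 + 1/(7609 - 975156) = -1491948 + 1/(-967547) = -1491948 - 1/967547 = -1443529811557/967547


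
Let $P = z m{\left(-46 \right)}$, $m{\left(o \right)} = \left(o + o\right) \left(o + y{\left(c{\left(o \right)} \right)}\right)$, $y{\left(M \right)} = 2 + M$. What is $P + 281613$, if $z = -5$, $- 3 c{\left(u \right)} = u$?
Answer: $\frac{805279}{3} \approx 2.6843 \cdot 10^{5}$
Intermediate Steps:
$c{\left(u \right)} = - \frac{u}{3}$
$m{\left(o \right)} = 2 o \left(2 + \frac{2 o}{3}\right)$ ($m{\left(o \right)} = \left(o + o\right) \left(o - \left(-2 + \frac{o}{3}\right)\right) = 2 o \left(2 + \frac{2 o}{3}\right)$)
$P = - \frac{39560}{3}$ ($P = - 5 \cdot \frac{4}{3} \left(-46\right) \left(3 - 46\right) = - 5 \cdot \frac{4}{3} \left(-46\right) \left(-43\right) = \left(-5\right) \frac{7912}{3} = - \frac{39560}{3} \approx -13187.0$)
$P + 281613 = - \frac{39560}{3} + 281613 = \frac{805279}{3}$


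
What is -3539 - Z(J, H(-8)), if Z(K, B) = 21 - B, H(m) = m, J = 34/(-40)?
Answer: -3568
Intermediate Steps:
J = -17/20 (J = 34*(-1/40) = -17/20 ≈ -0.85000)
-3539 - Z(J, H(-8)) = -3539 - (21 - 1*(-8)) = -3539 - (21 + 8) = -3539 - 1*29 = -3539 - 29 = -3568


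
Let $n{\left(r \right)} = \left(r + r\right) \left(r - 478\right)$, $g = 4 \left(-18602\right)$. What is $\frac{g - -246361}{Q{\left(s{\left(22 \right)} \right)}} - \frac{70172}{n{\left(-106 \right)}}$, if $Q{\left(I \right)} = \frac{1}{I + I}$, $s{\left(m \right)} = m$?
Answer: $\frac{4418503957}{584} \approx 7.5659 \cdot 10^{6}$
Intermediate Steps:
$g = -74408$
$Q{\left(I \right)} = \frac{1}{2 I}$
$n{\left(r \right)} = 2 r \left(-478 + r\right)$
$\frac{g - -246361}{Q{\left(s{\left(22 \right)} \right)}} - \frac{70172}{n{\left(-106 \right)}} = \frac{-74408 - -246361}{\frac{1}{2} \cdot \frac{1}{22}} - \frac{70172}{2 \left(-106\right) \left(-478 - 106\right)} = \frac{-74408 + 246361}{\frac{1}{2} \cdot \frac{1}{22}} - \frac{70172}{2 \left(-106\right) \left(-584\right)} = 171953 \frac{1}{\frac{1}{44}} - \frac{70172}{123808} = 171953 \cdot 44 - \frac{331}{584} = 7565932 - \frac{331}{584} = \frac{4418503957}{584}$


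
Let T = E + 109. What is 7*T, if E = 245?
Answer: 2478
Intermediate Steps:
T = 354 (T = 245 + 109 = 354)
7*T = 7*354 = 2478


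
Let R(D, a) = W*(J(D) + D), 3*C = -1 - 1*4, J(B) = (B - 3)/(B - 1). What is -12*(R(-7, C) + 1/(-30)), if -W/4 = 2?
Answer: -2758/5 ≈ -551.60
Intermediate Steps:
W = -8 (W = -4*2 = -8)
J(B) = (-3 + B)/(-1 + B)
C = -5/3 (C = (-1 - 1*4)/3 = (-1 - 4)/3 = (⅓)*(-5) = -5/3 ≈ -1.6667)
R(D, a) = -8*D - 8*(-3 + D)/(-1 + D) (R(D, a) = -8*((-3 + D)/(-1 + D) + D) = -8*(D + (-3 + D)/(-1 + D)) = -8*D - 8*(-3 + D)/(-1 + D))
-12*(R(-7, C) + 1/(-30)) = -12*(8*(3 - 1*(-7)²)/(-1 - 7) + 1/(-30)) = -12*(8*(3 - 1*49)/(-8) - 1/30) = -12*(8*(-⅛)*(3 - 49) - 1/30) = -12*(8*(-⅛)*(-46) - 1/30) = -12*(46 - 1/30) = -12*1379/30 = -2758/5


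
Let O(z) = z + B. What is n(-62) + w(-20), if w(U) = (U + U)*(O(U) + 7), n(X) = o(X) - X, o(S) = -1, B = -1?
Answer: 621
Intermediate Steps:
O(z) = -1 + z (O(z) = z - 1 = -1 + z)
n(X) = -1 - X
w(U) = 2*U*(6 + U) (w(U) = (U + U)*((-1 + U) + 7) = (2*U)*(6 + U) = 2*U*(6 + U))
n(-62) + w(-20) = (-1 - 1*(-62)) + 2*(-20)*(6 - 20) = (-1 + 62) + 2*(-20)*(-14) = 61 + 560 = 621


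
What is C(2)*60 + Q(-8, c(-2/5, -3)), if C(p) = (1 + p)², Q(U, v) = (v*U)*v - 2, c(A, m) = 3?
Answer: 466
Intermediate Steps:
Q(U, v) = -2 + U*v² (Q(U, v) = (U*v)*v - 2 = U*v² - 2 = -2 + U*v²)
C(2)*60 + Q(-8, c(-2/5, -3)) = (1 + 2)²*60 + (-2 - 8*3²) = 3²*60 + (-2 - 8*9) = 9*60 + (-2 - 72) = 540 - 74 = 466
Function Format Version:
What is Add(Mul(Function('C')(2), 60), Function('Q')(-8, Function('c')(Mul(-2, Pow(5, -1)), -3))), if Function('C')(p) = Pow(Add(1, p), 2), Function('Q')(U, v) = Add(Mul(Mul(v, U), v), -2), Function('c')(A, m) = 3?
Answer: 466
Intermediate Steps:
Function('Q')(U, v) = Add(-2, Mul(U, Pow(v, 2))) (Function('Q')(U, v) = Add(Mul(Mul(U, v), v), -2) = Add(Mul(U, Pow(v, 2)), -2) = Add(-2, Mul(U, Pow(v, 2))))
Add(Mul(Function('C')(2), 60), Function('Q')(-8, Function('c')(Mul(-2, Pow(5, -1)), -3))) = Add(Mul(Pow(Add(1, 2), 2), 60), Add(-2, Mul(-8, Pow(3, 2)))) = Add(Mul(Pow(3, 2), 60), Add(-2, Mul(-8, 9))) = Add(Mul(9, 60), Add(-2, -72)) = Add(540, -74) = 466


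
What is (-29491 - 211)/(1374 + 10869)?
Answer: -29702/12243 ≈ -2.4260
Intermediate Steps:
(-29491 - 211)/(1374 + 10869) = -29702/12243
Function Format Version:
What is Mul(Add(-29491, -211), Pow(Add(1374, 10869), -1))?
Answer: Rational(-29702, 12243) ≈ -2.4260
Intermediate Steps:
Mul(Add(-29491, -211), Pow(Add(1374, 10869), -1)) = Mul(-29702, Pow(12243, -1)) = Mul(-29702, Rational(1, 12243)) = Rational(-29702, 12243)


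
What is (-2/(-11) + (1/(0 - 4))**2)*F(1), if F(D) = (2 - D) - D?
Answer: 0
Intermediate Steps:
F(D) = 2 - 2*D
(-2/(-11) + (1/(0 - 4))**2)*F(1) = (-2/(-11) + (1/(0 - 4))**2)*(2 - 2*1) = (-2*(-1/11) + (1/(-4))**2)*(2 - 2) = (2/11 + (-1/4)**2)*0 = (2/11 + 1/16)*0 = (43/176)*0 = 0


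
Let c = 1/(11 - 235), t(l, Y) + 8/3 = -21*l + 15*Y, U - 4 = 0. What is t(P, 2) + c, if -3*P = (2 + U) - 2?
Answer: 37181/672 ≈ 55.329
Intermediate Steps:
U = 4 (U = 4 + 0 = 4)
P = -4/3 (P = -((2 + 4) - 2)/3 = -(6 - 2)/3 = -1/3*4 = -4/3 ≈ -1.3333)
t(l, Y) = -8/3 - 21*l + 15*Y (t(l, Y) = -8/3 + (-21*l + 15*Y) = -8/3 - 21*l + 15*Y)
c = -1/224 (c = 1/(-224) = -1/224 ≈ -0.0044643)
t(P, 2) + c = (-8/3 - 21*(-4/3) + 15*2) - 1/224 = (-8/3 + 28 + 30) - 1/224 = 166/3 - 1/224 = 37181/672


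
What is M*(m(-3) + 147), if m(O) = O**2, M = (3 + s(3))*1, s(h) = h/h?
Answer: 624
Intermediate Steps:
s(h) = 1
M = 4 (M = (3 + 1)*1 = 4*1 = 4)
M*(m(-3) + 147) = 4*((-3)**2 + 147) = 4*(9 + 147) = 4*156 = 624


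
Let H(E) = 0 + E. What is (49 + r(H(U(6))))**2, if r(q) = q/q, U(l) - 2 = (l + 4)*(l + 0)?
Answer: 2500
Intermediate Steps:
U(l) = 2 + l*(4 + l) (U(l) = 2 + (l + 4)*(l + 0) = 2 + (4 + l)*l = 2 + l*(4 + l))
H(E) = E
r(q) = 1
(49 + r(H(U(6))))**2 = (49 + 1)**2 = 50**2 = 2500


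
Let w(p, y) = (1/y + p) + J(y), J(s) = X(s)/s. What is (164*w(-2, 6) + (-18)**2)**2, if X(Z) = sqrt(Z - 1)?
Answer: 4280 + 11480*sqrt(5)/9 ≈ 7132.2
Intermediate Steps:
X(Z) = sqrt(-1 + Z)
J(s) = sqrt(-1 + s)/s
w(p, y) = p + 1/y + sqrt(-1 + y)/y (w(p, y) = (1/y + p) + sqrt(-1 + y)/y = (p + 1/y) + sqrt(-1 + y)/y = p + 1/y + sqrt(-1 + y)/y)
(164*w(-2, 6) + (-18)**2)**2 = (164*((1 + sqrt(-1 + 6) - 2*6)/6) + (-18)**2)**2 = (164*((1 + sqrt(5) - 12)/6) + 324)**2 = (164*((-11 + sqrt(5))/6) + 324)**2 = (164*(-11/6 + sqrt(5)/6) + 324)**2 = ((-902/3 + 82*sqrt(5)/3) + 324)**2 = (70/3 + 82*sqrt(5)/3)**2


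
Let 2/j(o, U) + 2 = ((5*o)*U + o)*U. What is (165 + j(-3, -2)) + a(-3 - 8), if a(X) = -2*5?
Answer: 4339/28 ≈ 154.96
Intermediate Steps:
a(X) = -10
j(o, U) = 2/(-2 + U*(o + 5*U*o)) (j(o, U) = 2/(-2 + ((5*o)*U + o)*U) = 2/(-2 + (5*U*o + o)*U) = 2/(-2 + (o + 5*U*o)*U) = 2/(-2 + U*(o + 5*U*o)))
(165 + j(-3, -2)) + a(-3 - 8) = (165 + 2/(-2 - 2*(-3) + 5*(-3)*(-2)²)) - 10 = (165 + 2/(-2 + 6 + 5*(-3)*4)) - 10 = (165 + 2/(-2 + 6 - 60)) - 10 = (165 + 2/(-56)) - 10 = (165 + 2*(-1/56)) - 10 = (165 - 1/28) - 10 = 4619/28 - 10 = 4339/28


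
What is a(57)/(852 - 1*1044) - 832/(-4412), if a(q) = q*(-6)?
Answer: 69527/35296 ≈ 1.9698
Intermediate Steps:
a(q) = -6*q
a(57)/(852 - 1*1044) - 832/(-4412) = (-6*57)/(852 - 1*1044) - 832/(-4412) = -342/(852 - 1044) - 832*(-1/4412) = -342/(-192) + 208/1103 = -342*(-1/192) + 208/1103 = 57/32 + 208/1103 = 69527/35296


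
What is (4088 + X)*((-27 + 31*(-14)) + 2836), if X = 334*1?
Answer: 10502250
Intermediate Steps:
X = 334
(4088 + X)*((-27 + 31*(-14)) + 2836) = (4088 + 334)*((-27 + 31*(-14)) + 2836) = 4422*((-27 - 434) + 2836) = 4422*(-461 + 2836) = 4422*2375 = 10502250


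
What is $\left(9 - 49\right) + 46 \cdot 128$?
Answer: $5848$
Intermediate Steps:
$\left(9 - 49\right) + 46 \cdot 128 = \left(9 - 49\right) + 5888 = -40 + 5888 = 5848$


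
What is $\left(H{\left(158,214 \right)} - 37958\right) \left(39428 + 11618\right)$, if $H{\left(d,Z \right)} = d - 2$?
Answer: $-1929640892$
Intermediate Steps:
$H{\left(d,Z \right)} = -2 + d$ ($H{\left(d,Z \right)} = d - 2 = -2 + d$)
$\left(H{\left(158,214 \right)} - 37958\right) \left(39428 + 11618\right) = \left(\left(-2 + 158\right) - 37958\right) \left(39428 + 11618\right) = \left(156 - 37958\right) 51046 = \left(-37802\right) 51046 = -1929640892$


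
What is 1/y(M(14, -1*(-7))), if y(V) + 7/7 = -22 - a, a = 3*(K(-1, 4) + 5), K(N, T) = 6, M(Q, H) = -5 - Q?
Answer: -1/56 ≈ -0.017857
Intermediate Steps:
a = 33 (a = 3*(6 + 5) = 3*11 = 33)
y(V) = -56 (y(V) = -1 + (-22 - 1*33) = -1 + (-22 - 33) = -1 - 55 = -56)
1/y(M(14, -1*(-7))) = 1/(-56) = -1/56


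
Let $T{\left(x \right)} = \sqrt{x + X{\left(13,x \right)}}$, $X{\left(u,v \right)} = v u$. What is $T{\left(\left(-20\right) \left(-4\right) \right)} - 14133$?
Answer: $-14133 + 4 \sqrt{70} \approx -14100.0$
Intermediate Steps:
$X{\left(u,v \right)} = u v$
$T{\left(x \right)} = \sqrt{14} \sqrt{x}$ ($T{\left(x \right)} = \sqrt{x + 13 x} = \sqrt{14 x} = \sqrt{14} \sqrt{x}$)
$T{\left(\left(-20\right) \left(-4\right) \right)} - 14133 = \sqrt{14} \sqrt{\left(-20\right) \left(-4\right)} - 14133 = \sqrt{14} \sqrt{80} - 14133 = \sqrt{14} \cdot 4 \sqrt{5} - 14133 = 4 \sqrt{70} - 14133 = -14133 + 4 \sqrt{70}$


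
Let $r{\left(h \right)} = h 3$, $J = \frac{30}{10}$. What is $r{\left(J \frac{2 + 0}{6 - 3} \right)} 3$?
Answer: $18$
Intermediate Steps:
$J = 3$ ($J = 30 \cdot \frac{1}{10} = 3$)
$r{\left(h \right)} = 3 h$
$r{\left(J \frac{2 + 0}{6 - 3} \right)} 3 = 3 \cdot 3 \frac{2 + 0}{6 - 3} \cdot 3 = 3 \cdot 3 \cdot \frac{2}{3} \cdot 3 = 3 \cdot 2 \cdot 3 = 6 \cdot 3 = 18$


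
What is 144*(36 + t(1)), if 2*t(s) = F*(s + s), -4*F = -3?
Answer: 5292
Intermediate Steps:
F = ¾ (F = -¼*(-3) = ¾ ≈ 0.75000)
t(s) = 3*s/4 (t(s) = (3*(s + s)/4)/2 = (3*(2*s)/4)/2 = (3*s/2)/2 = 3*s/4)
144*(36 + t(1)) = 144*(36 + (¾)*1) = 144*(36 + ¾) = 144*(147/4) = 5292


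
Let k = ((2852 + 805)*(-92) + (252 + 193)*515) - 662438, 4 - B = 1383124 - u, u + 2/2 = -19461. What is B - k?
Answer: -632875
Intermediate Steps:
u = -19462 (u = -1 - 19461 = -19462)
B = -1402582 (B = 4 - (1383124 - 1*(-19462)) = 4 - (1383124 + 19462) = 4 - 1*1402586 = 4 - 1402586 = -1402582)
k = -769707 (k = (3657*(-92) + 445*515) - 662438 = (-336444 + 229175) - 662438 = -107269 - 662438 = -769707)
B - k = -1402582 - 1*(-769707) = -1402582 + 769707 = -632875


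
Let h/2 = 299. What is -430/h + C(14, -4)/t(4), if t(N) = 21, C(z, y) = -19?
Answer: -10196/6279 ≈ -1.6238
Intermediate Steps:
h = 598 (h = 2*299 = 598)
-430/h + C(14, -4)/t(4) = -430/598 - 19/21 = -430*1/598 - 19*1/21 = -215/299 - 19/21 = -10196/6279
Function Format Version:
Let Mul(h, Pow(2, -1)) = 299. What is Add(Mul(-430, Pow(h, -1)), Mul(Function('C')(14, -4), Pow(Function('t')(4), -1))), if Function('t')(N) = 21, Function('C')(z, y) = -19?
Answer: Rational(-10196, 6279) ≈ -1.6238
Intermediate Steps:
h = 598 (h = Mul(2, 299) = 598)
Add(Mul(-430, Pow(h, -1)), Mul(Function('C')(14, -4), Pow(Function('t')(4), -1))) = Add(Mul(-430, Pow(598, -1)), Mul(-19, Pow(21, -1))) = Add(Mul(-430, Rational(1, 598)), Mul(-19, Rational(1, 21))) = Add(Rational(-215, 299), Rational(-19, 21)) = Rational(-10196, 6279)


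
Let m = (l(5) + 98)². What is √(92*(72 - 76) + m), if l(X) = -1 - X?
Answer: 4*√506 ≈ 89.978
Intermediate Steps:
m = 8464 (m = ((-1 - 1*5) + 98)² = ((-1 - 5) + 98)² = (-6 + 98)² = 92² = 8464)
√(92*(72 - 76) + m) = √(92*(72 - 76) + 8464) = √(92*(-4) + 8464) = √(-368 + 8464) = √8096 = 4*√506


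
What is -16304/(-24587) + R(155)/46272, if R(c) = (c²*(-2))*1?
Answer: -213493331/568844832 ≈ -0.37531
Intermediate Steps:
R(c) = -2*c² (R(c) = -2*c²*1 = -2*c²)
-16304/(-24587) + R(155)/46272 = -16304/(-24587) - 2*155²/46272 = -16304*(-1/24587) - 2*24025*(1/46272) = 16304/24587 - 48050*1/46272 = 16304/24587 - 24025/23136 = -213493331/568844832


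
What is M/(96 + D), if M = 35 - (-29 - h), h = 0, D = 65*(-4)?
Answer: -16/41 ≈ -0.39024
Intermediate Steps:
D = -260
M = 64 (M = 35 - (-29 - 1*0) = 35 - (-29 + 0) = 35 - 1*(-29) = 35 + 29 = 64)
M/(96 + D) = 64/(96 - 260) = 64/(-164) = -1/164*64 = -16/41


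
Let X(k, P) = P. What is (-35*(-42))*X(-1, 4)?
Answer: 5880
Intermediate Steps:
(-35*(-42))*X(-1, 4) = -35*(-42)*4 = 1470*4 = 5880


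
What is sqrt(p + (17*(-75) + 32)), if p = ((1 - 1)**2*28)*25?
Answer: I*sqrt(1243) ≈ 35.256*I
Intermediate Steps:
p = 0 (p = (0**2*28)*25 = (0*28)*25 = 0*25 = 0)
sqrt(p + (17*(-75) + 32)) = sqrt(0 + (17*(-75) + 32)) = sqrt(0 + (-1275 + 32)) = sqrt(0 - 1243) = sqrt(-1243) = I*sqrt(1243)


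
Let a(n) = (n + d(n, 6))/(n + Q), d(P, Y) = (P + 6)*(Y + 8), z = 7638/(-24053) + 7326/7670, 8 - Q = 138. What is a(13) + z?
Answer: -2405228/1376765 ≈ -1.7470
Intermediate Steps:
Q = -130 (Q = 8 - 1*138 = 8 - 138 = -130)
z = 877827/1376765 (z = 7638*(-1/24053) + 7326*(1/7670) = -114/359 + 3663/3835 = 877827/1376765 ≈ 0.63760)
d(P, Y) = (6 + P)*(8 + Y)
a(n) = (84 + 15*n)/(-130 + n) (a(n) = (n + (48 + 6*6 + 8*n + n*6))/(n - 130) = (n + (48 + 36 + 8*n + 6*n))/(-130 + n) = (n + (84 + 14*n))/(-130 + n) = (84 + 15*n)/(-130 + n))
a(13) + z = 3*(28 + 5*13)/(-130 + 13) + 877827/1376765 = 3*(28 + 65)/(-117) + 877827/1376765 = 3*(-1/117)*93 + 877827/1376765 = -31/13 + 877827/1376765 = -2405228/1376765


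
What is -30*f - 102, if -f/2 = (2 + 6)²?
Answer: 3738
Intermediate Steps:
f = -128 (f = -2*(2 + 6)² = -2*8² = -2*64 = -128)
-30*f - 102 = -30*(-128) - 102 = 3840 - 102 = 3738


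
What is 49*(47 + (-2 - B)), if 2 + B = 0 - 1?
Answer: 2352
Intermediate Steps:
B = -3 (B = -2 + (0 - 1) = -2 - 1 = -3)
49*(47 + (-2 - B)) = 49*(47 + (-2 - 1*(-3))) = 49*(47 + (-2 + 3)) = 49*(47 + 1) = 49*48 = 2352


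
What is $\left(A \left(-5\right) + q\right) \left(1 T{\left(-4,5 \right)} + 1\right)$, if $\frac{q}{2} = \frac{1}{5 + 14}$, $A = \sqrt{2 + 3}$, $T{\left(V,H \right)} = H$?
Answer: $\frac{12}{19} - 30 \sqrt{5} \approx -66.45$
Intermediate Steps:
$A = \sqrt{5} \approx 2.2361$
$q = \frac{2}{19}$ ($q = \frac{2}{5 + 14} = \frac{2}{19} \approx 0.10526$)
$\left(A \left(-5\right) + q\right) \left(1 T{\left(-4,5 \right)} + 1\right) = \left(\sqrt{5} \left(-5\right) + \frac{2}{19}\right) \left(1 \cdot 5 + 1\right) = \left(- 5 \sqrt{5} + \frac{2}{19}\right) \left(5 + 1\right) = \left(\frac{2}{19} - 5 \sqrt{5}\right) 6 = \frac{12}{19} - 30 \sqrt{5}$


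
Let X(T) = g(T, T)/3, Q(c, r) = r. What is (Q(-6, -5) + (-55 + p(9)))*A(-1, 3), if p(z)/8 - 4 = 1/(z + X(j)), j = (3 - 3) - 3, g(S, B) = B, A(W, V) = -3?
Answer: 81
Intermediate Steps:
j = -3 (j = 0 - 3 = -3)
X(T) = T/3
p(z) = 32 + 8/(-1 + z) (p(z) = 32 + 8/(z + (⅓)*(-3)) = 32 + 8/(z - 1) = 32 + 8/(-1 + z))
(Q(-6, -5) + (-55 + p(9)))*A(-1, 3) = (-5 + (-55 + 8*(-3 + 4*9)/(-1 + 9)))*(-3) = (-5 + (-55 + 8*(-3 + 36)/8))*(-3) = (-5 + (-55 + 8*(⅛)*33))*(-3) = (-5 + (-55 + 33))*(-3) = (-5 - 22)*(-3) = -27*(-3) = 81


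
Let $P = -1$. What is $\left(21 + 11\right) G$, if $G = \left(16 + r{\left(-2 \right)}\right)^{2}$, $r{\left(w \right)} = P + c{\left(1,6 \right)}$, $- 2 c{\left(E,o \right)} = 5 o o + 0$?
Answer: $180000$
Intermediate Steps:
$c{\left(E,o \right)} = - \frac{5 o^{2}}{2}$ ($c{\left(E,o \right)} = - \frac{5 o o + 0}{2} = - \frac{5 o^{2} + 0}{2} = - \frac{5 o^{2}}{2}$)
$r{\left(w \right)} = -91$ ($r{\left(w \right)} = -1 - \frac{5 \cdot 6^{2}}{2} = -1 - 90 = -91$)
$G = 5625$ ($G = \left(16 - 91\right)^{2} = \left(-75\right)^{2} = 5625$)
$\left(21 + 11\right) G = \left(21 + 11\right) 5625 = 32 \cdot 5625 = 180000$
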